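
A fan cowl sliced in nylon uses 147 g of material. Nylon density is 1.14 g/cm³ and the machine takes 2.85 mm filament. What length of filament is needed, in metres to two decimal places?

Extruded volume: 147/1.14 = 128.9474 cm³ (128947.4 mm³).
Filament cross-section = π × (2.85/2)² = 6.3794 mm².
Length = 128947.4 / 6.3794 = 20213.09 mm = 20.21 m.

20.21 m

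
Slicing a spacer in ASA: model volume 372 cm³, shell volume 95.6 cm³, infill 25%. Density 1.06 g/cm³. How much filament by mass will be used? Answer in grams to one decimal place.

Infill region = 372 − 95.6, so 276.4 cm³.
Infill volume: 0.25 × 276.4 → 69.1 cm³.
Deposited volume = 95.6 + 69.1, so 164.7 cm³.
Mass: 164.7 × 1.06 → 174.582 g.

174.6 g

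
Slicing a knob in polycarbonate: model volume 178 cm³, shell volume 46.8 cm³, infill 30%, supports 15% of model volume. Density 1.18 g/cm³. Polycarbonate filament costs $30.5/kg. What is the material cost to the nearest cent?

Infill region = 178 − 46.8 = 131.2 cm³.
Infill deposited = 0.30 × 131.2, so 39.36 cm³.
Support = 0.15 × 178 = 26.7 cm³.
Deposited volume = 46.8 + 39.36 + 26.7 = 112.86 cm³.
Mass = 112.86 × 1.18 = 133.1748 g.
At $30.5/kg: 133.1748/1000 × 30.5 = $4.06.

$4.06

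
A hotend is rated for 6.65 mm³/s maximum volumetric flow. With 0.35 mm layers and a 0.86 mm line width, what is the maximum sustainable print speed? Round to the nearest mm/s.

Bead cross-section: 0.35 × 0.86 → 0.301 mm².
v_max = Q/A = 6.65/0.301 = 22.09 mm/s → 22 mm/s.

22 mm/s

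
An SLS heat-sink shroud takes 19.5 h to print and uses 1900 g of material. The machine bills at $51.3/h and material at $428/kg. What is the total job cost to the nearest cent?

$1813.55

Machine cost = 51.3 × 19.5, so $1000.35.
Material charge = 428 × 1900/1000 = $813.20.
Job cost: 1000.35 + 813.20 = $1813.55.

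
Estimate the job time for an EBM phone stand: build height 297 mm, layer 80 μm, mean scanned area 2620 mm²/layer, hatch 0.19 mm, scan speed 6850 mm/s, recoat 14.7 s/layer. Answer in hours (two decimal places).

Number of layers: 297 / 0.08 → 3713 (rounded up).
Scan path per layer: 2620 / 0.19 → 13789.5 mm.
Per-layer scan time = 13789.5 / 6850 = 2.0131 s.
Per-layer time = 2.0131 + 14.7, so 16.7131 s.
Total: 3713 × 16.7131 s = 62055.7403 s → 17.24 hours.

17.24 hours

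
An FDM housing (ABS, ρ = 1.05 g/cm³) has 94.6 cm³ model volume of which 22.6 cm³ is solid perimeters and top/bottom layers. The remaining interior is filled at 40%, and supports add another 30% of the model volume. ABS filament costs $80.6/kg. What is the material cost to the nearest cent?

Volume inside the shell = 94.6 − 22.6 = 72 cm³.
Infill deposited = 0.40 × 72, so 28.8 cm³.
Support = 0.30 × 94.6, so 28.38 cm³.
Total extruded = 22.6 + 28.8 + 28.38, so 79.78 cm³.
Mass = 79.78 × 1.05, so 83.769 g.
Cost = 83.769 g / 1000 × $80.6/kg = $6.75.

$6.75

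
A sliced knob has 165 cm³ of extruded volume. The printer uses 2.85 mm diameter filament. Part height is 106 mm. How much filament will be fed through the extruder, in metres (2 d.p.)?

25.86 m

Filament cross-section = π × (2.85/2)² = 6.3794 mm².
Length = 165 cm³ / 6.3794 mm² = 165000 / 6.3794 = 25864.5 mm = 25.86 m.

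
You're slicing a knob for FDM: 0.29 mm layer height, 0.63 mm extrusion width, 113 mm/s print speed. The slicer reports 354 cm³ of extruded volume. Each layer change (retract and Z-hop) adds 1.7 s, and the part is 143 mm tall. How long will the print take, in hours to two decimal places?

5.00 hours

Extrusion cross-section: 0.29 × 0.63 → 0.1827 mm².
Total extruded path = 354000/0.1827 = 1937602.6 mm.
Time extruding: 1937602.6 / 113 → 17146.9 s.
Number of layers: 143 / 0.29 → 494 (rounded up).
Non-print overhead = 494 × 1.7 = 839.8 s.
Total = 17146.9 + 839.8 = 17986.7 s = 5.00 hours.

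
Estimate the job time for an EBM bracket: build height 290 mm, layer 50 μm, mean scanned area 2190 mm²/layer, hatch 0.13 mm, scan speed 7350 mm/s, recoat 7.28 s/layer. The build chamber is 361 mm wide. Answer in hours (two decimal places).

15.42 hours

Layer count = ceil(290 / 0.05) = 5800.
Per-layer scan distance = 2190 / 0.13 = 16846.2 mm.
Scan time per layer = 16846.2 / 7350, so 2.292 s.
Per-layer time: 2.292 + 7.28 → 9.572 s.
Build time = 5800 × 9.572 = 55517.6 s = 15.42 hours.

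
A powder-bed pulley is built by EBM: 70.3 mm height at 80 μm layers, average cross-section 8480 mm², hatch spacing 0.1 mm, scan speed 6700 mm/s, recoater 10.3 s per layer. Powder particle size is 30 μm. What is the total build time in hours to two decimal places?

Layers = ⌈70.3/0.08⌉ = 879.
Hatch length per layer = 8480 / 0.1, so 84800 mm.
Beam time per layer = 84800 / 6700 = 12.6567 s.
Layer cycle: 12.6567 + 10.3 → 22.9567 s.
879 layers × 22.9567 s/layer = 20178.9393 s, i.e. 5.61 hours.

5.61 hours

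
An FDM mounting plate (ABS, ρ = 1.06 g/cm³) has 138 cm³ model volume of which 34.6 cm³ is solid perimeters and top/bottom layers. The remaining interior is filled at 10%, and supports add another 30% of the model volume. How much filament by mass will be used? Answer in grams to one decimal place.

91.5 g

Infill region: 138 − 34.6 → 103.4 cm³.
Deposited infill = 0.10 × 103.4 = 10.34 cm³.
Support = 0.30 × 138, so 41.4 cm³.
Deposited volume: 34.6 + 10.34 + 41.4 → 86.34 cm³.
Mass: 86.34 × 1.06 → 91.5204 g.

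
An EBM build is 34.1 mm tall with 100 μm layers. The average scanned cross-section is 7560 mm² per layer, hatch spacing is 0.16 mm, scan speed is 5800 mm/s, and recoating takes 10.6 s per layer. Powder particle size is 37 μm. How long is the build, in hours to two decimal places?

1.78 hours

Layers = ⌈34.1/0.1⌉ = 341.
Scan path per layer = 7560 / 0.16, so 47250 mm.
Per-layer scan time = 47250 / 5800, so 8.1466 s.
Layer cycle = 8.1466 + 10.6 = 18.7466 s.
Total: 341 × 18.7466 s = 6392.5906 s → 1.78 hours.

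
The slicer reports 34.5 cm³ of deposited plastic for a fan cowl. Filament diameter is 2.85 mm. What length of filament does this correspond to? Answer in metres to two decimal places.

5.41 m

Cross-section of 2.85 mm filament: π·(2.85/2)² = 6.3794 mm².
L = 34500 mm³ / 6.3794 mm² = 5408.03 mm, i.e. 5.41 m.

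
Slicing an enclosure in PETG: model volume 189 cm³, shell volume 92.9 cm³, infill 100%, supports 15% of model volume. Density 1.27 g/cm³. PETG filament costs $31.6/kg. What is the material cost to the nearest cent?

Infill region: 189 − 92.9 → 96.1 cm³.
Deposited infill: 1.00 × 96.1 → 96.1 cm³.
Support: 0.15 × 189 → 28.35 cm³.
Total printed volume = 92.9 + 96.1 + 28.35 = 217.35 cm³.
Mass: 217.35 × 1.27 → 276.0345 g.
Cost = 276.0345 g / 1000 × $31.6/kg = $8.72.

$8.72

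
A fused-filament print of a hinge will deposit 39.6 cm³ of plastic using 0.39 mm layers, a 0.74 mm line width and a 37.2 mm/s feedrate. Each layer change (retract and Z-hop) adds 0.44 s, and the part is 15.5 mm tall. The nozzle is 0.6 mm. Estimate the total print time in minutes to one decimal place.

61.8 minutes

Bead cross-section = 0.39 × 0.74 = 0.2886 mm².
Total extruded path = 39600/0.2886 = 137214.1 mm.
Extrusion time = 137214.1 / 37.2 = 3688.6 s.
Number of layers: 15.5 / 0.39 → 40 (rounded up).
Z-hop total: 40 × 0.44 → 17.6 s.
Total = 3688.6 + 17.6 = 3706.2 s = 61.8 minutes.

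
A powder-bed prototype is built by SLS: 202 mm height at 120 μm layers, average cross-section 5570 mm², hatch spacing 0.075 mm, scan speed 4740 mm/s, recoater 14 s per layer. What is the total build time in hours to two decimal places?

Layers = ⌈202/0.12⌉ = 1684.
Per-layer scan distance: 5570 / 0.075 → 74266.7 mm.
Scan time per layer = 74266.7 / 4740, so 15.6681 s.
Per-layer time: 15.6681 + 14 → 29.6681 s.
1684 layers × 29.6681 s/layer = 49961.0804 s, i.e. 13.88 hours.

13.88 hours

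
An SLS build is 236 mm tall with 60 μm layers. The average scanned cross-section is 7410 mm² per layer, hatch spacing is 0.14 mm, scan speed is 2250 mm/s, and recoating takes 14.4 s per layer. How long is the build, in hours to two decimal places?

Layer count = ceil(236 / 0.06) = 3934.
Scan path per layer: 7410 / 0.14 → 52928.6 mm.
Per-layer scan time = 52928.6 / 2250 = 23.5238 s.
Per-layer time: 23.5238 + 14.4 → 37.9238 s.
3934 layers × 37.9238 s/layer = 149192.2292 s, i.e. 41.44 hours.

41.44 hours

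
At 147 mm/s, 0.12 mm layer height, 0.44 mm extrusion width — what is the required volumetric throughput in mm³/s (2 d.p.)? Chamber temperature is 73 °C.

7.76

Bead cross-section = 0.12 × 0.44, so 0.0528 mm².
Volumetric flow = 147 × 0.0528 = 7.76 mm³/s.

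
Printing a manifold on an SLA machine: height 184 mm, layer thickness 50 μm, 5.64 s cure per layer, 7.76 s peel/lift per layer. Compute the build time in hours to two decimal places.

13.70 hours

Layers = ⌈184/0.05⌉ = 3680.
Per-layer time: 5.64 + 7.76 → 13.4 s.
Total = 3680 × 13.4 = 49312 s = 13.70 hours.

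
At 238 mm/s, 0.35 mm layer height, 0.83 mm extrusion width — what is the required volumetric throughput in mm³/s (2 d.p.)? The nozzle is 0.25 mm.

Extrusion cross-section = 0.35 × 0.83, so 0.2905 mm².
Volumetric flow = 238 × 0.2905 = 69.14 mm³/s.

69.14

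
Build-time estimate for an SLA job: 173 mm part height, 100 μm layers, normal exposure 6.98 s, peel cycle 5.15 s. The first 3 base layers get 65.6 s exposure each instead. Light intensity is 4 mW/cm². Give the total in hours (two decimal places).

Layers = ⌈173/0.1⌉ = 1730.
Base layers: 3 × (65.6 + 5.15) → 212.25 s.
Regular layers = 1727 × (6.98 + 5.15) = 20948.51 s.
Sum: 212.25 + 20948.51 = 21160.76 s → 5.88 hours.

5.88 hours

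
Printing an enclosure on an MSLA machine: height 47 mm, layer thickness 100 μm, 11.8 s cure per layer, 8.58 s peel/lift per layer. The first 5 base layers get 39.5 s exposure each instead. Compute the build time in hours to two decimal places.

2.70 hours

Layers = ⌈47/0.1⌉ = 470.
Burn-in layers = 5 × (39.5 + 8.58) = 240.4 s.
Normal layers = 465 × (11.8 + 8.58) = 9476.7 s.
Total = 240.4 + 9476.7 = 9717.1 s = 2.70 hours.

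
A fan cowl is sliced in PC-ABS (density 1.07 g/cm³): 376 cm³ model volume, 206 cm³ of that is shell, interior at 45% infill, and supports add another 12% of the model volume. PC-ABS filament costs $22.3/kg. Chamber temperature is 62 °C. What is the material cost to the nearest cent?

Interior volume = 376 − 206, so 170 cm³.
Infill volume = 0.45 × 170, so 76.5 cm³.
Support: 0.12 × 376 → 45.12 cm³.
Deposited volume: 206 + 76.5 + 45.12 → 327.62 cm³.
Mass = 327.62 × 1.07, so 350.5534 g.
At $22.3/kg: 350.5534/1000 × 22.3 = $7.82.

$7.82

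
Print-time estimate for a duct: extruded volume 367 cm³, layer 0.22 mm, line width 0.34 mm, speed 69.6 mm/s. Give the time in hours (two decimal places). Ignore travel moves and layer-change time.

19.58 hours

Line area = 0.22 × 0.34, so 0.0748 mm².
Total extruded path = 367000/0.0748 = 4906417.1 mm.
Print-move time: 4906417.1 / 69.6 → 70494.5 s.
That's 70494.5 s → 19.58 hours.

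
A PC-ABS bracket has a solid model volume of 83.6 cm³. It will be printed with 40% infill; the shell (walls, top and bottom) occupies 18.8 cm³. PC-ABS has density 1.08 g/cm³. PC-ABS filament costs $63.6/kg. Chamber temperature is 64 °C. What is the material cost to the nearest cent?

$3.07

Volume inside the shell = 83.6 − 18.8 = 64.8 cm³.
Infill deposited: 0.40 × 64.8 → 25.92 cm³.
Deposited volume: 18.8 + 25.92 → 44.72 cm³.
Mass: 44.72 × 1.08 → 48.2976 g.
At $63.6/kg: 48.2976/1000 × 63.6 = $3.07.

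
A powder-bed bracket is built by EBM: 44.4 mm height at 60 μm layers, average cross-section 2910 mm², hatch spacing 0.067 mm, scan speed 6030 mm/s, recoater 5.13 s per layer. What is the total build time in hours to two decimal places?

Layer count = ceil(44.4 / 0.06) = 740.
Per-layer scan distance: 2910 / 0.067 → 43432.8 mm.
Scan time per layer = 43432.8 / 6030 = 7.2028 s.
Time per layer = 7.2028 + 5.13 = 12.3328 s.
Total: 740 × 12.3328 s = 9126.272 s → 2.54 hours.

2.54 hours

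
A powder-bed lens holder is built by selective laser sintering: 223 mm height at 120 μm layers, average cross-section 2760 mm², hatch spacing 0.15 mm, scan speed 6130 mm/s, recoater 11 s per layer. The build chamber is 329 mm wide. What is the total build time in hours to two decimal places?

Layer count = ceil(223 / 0.12) = 1859.
Scan path per layer = 2760 / 0.15 = 18400 mm.
Laser time per layer = 18400 / 6130, so 3.0016 s.
Per-layer time: 3.0016 + 11 → 14.0016 s.
Total: 1859 × 14.0016 s = 26028.9744 s → 7.23 hours.

7.23 hours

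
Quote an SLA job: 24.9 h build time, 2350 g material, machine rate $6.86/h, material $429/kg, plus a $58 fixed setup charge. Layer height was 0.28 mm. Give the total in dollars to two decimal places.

Machine cost = 6.86 × 24.9, so $170.814.
Feedstock cost: 429 × 2350/1000 → $1008.15.
Adding setup: 170.814 + 1008.15 + 58 → 1236.964 ≈ $1236.96.

$1236.96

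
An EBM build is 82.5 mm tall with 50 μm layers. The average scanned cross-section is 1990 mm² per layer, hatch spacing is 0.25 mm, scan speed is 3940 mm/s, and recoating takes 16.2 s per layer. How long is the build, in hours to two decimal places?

Layers = ⌈82.5/0.05⌉ = 1650.
Per-layer scan distance: 1990 / 0.25 → 7960 mm.
Beam time per layer = 7960 / 3940, so 2.0203 s.
Layer cycle: 2.0203 + 16.2 → 18.2203 s.
Total: 1650 × 18.2203 s = 30063.495 s → 8.35 hours.

8.35 hours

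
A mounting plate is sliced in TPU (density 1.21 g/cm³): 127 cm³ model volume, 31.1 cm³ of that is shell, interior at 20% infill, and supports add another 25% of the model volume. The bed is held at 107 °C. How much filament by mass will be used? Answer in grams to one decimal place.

Volume inside the shell = 127 − 31.1 = 95.9 cm³.
Infill deposited = 0.20 × 95.9, so 19.18 cm³.
Support = 0.25 × 127, so 31.75 cm³.
Total extruded = 31.1 + 19.18 + 31.75 = 82.03 cm³.
Mass = 82.03 × 1.21, so 99.2563 g.

99.3 g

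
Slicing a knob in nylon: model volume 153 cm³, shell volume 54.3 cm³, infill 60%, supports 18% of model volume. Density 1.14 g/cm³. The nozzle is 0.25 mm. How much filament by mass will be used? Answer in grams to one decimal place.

160.8 g

Interior volume: 153 − 54.3 → 98.7 cm³.
Infill volume: 0.60 × 98.7 → 59.22 cm³.
Support = 0.18 × 153, so 27.54 cm³.
Total extruded = 54.3 + 59.22 + 27.54, so 141.06 cm³.
Mass = 141.06 × 1.14, so 160.8084 g.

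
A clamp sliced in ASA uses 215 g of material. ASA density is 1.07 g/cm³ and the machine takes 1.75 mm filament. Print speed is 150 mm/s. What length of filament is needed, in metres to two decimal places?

Extruded volume: 215/1.07 = 200.9346 cm³ (200934.6 mm³).
Cross-section of 1.75 mm filament: π·(1.75/2)² = 2.4053 mm².
L = V/A = 200934.6/2.4053 = 83538.27 mm → 83.54 m.

83.54 m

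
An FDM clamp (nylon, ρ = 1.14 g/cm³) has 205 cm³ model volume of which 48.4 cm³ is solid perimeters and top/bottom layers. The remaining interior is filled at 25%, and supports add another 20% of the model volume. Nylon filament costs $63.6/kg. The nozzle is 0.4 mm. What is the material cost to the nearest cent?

$9.32

Volume inside the shell = 205 − 48.4 = 156.6 cm³.
Deposited infill: 0.25 × 156.6 → 39.15 cm³.
Support = 0.20 × 205, so 41 cm³.
Total extruded = 48.4 + 39.15 + 41 = 128.55 cm³.
Mass = 128.55 × 1.14, so 146.547 g.
At $63.6/kg: 146.547/1000 × 63.6 = $9.32.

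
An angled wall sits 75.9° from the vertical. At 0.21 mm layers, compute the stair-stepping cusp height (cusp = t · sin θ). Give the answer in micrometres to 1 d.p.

h_c = t·sin θ = 0.21 × 0.9699 = 0.203679 mm (203.7 μm).

203.7 μm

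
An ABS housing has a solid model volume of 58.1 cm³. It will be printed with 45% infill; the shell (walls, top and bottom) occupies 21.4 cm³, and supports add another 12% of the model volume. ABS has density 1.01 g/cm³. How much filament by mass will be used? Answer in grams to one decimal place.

45.3 g

Interior volume = 58.1 − 21.4 = 36.7 cm³.
Infill deposited = 0.45 × 36.7 = 16.515 cm³.
Support = 0.12 × 58.1, so 6.972 cm³.
Total extruded: 21.4 + 16.515 + 6.972 → 44.887 cm³.
Mass: 44.887 × 1.01 → 45.33587 g.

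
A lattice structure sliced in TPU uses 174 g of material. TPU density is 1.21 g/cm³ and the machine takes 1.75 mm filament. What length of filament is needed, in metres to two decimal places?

Volume = 174 g / 1.21 g·cm⁻³ = 143.8017 cm³ = 143801.7 mm³.
Cross-section of 1.75 mm filament: π·(1.75/2)² = 2.4053 mm².
Length = 143801.7 / 2.4053 = 59785.35 mm = 59.79 m.

59.79 m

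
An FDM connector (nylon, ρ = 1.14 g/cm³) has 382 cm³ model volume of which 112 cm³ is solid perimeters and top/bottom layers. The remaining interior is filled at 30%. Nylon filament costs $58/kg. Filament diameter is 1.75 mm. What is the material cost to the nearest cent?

$12.76

Volume inside the shell = 382 − 112, so 270 cm³.
Deposited infill: 0.30 × 270 → 81 cm³.
Total extruded = 112 + 81, so 193 cm³.
Mass = 193 × 1.14, so 220.02 g.
Cost = 220.02 g / 1000 × $58/kg = $12.76.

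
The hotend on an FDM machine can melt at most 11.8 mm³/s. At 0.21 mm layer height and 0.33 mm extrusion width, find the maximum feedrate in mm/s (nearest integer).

170 mm/s

Bead cross-section: 0.21 × 0.33 → 0.0693 mm².
v_max = Q/A = 11.8/0.0693 = 170.27 mm/s → 170 mm/s.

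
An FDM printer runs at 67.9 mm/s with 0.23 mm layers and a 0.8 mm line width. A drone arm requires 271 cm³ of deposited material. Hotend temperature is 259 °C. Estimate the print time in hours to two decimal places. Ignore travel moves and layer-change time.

Extrusion cross-section: 0.23 × 0.8 → 0.184 mm².
Path length: 271000 mm³ / 0.184 mm² → 1472826.1 mm.
Print-move time = 1472826.1 / 67.9, so 21691.1 s.
Converting: 21691.1 s = 6.03 hours.

6.03 hours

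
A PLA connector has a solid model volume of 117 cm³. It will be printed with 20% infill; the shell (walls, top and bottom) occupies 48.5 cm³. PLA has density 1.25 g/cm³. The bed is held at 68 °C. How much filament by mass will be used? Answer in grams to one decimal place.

77.8 g

Interior volume: 117 − 48.5 → 68.5 cm³.
Infill volume = 0.20 × 68.5, so 13.7 cm³.
Deposited volume = 48.5 + 13.7 = 62.2 cm³.
Mass: 62.2 × 1.25 → 77.75 g.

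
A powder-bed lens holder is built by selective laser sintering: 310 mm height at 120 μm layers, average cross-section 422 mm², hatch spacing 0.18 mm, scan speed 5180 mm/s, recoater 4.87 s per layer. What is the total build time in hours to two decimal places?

Layers = ⌈310/0.12⌉ = 2584.
Per-layer scan distance = 422 / 0.18 = 2344.4 mm.
Laser time per layer = 2344.4 / 5180 = 0.4526 s.
Per-layer time: 0.4526 + 4.87 → 5.3226 s.
2584 layers × 5.3226 s/layer = 13753.5984 s, i.e. 3.82 hours.

3.82 hours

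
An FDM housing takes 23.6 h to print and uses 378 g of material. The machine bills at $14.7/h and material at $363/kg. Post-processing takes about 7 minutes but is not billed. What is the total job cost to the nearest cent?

Machine-time cost = 14.7 × 23.6, so $346.92.
Material charge = 363 × 378/1000 = $137.214.
Job cost: 346.92 + 137.214 = 484.134 ≈ $484.13.

$484.13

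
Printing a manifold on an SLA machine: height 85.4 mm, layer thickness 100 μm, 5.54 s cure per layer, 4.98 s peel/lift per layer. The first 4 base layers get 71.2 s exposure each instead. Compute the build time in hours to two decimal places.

Number of layers: 85.4 / 0.1 → 854 (rounded up).
Bottom layers = 4 × (71.2 + 4.98) = 304.72 s.
Remaining layers = 850 × (5.54 + 4.98) = 8942 s.
Sum: 304.72 + 8942 = 9246.72 s → 2.57 hours.

2.57 hours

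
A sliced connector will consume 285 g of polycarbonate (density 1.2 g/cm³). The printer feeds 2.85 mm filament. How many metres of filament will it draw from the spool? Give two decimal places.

Extruded volume: 285/1.2 = 237.5 cm³ (237500 mm³).
Cross-section of 2.85 mm filament: π·(2.85/2)² = 6.3794 mm².
Length = 237500 / 6.3794 = 37229.21 mm = 37.23 m.

37.23 m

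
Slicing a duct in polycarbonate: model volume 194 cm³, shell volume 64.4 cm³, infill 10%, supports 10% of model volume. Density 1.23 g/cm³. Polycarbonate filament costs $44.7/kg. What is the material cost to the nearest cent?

$5.32

Interior volume: 194 − 64.4 → 129.6 cm³.
Infill volume = 0.10 × 129.6 = 12.96 cm³.
Support = 0.10 × 194 = 19.4 cm³.
Deposited volume = 64.4 + 12.96 + 19.4, so 96.76 cm³.
Mass = 96.76 × 1.23, so 119.0148 g.
At $44.7/kg: 119.0148/1000 × 44.7 = $5.32.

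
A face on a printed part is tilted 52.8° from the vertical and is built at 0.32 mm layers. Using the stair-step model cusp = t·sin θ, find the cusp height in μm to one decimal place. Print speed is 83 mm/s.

h_c = t·sin θ = 0.32 × 0.7965 = 0.25488 mm (254.9 μm).

254.9 μm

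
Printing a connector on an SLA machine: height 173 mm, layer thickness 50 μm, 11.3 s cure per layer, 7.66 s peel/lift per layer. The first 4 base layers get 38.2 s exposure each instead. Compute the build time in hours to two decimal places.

Number of layers: 173 / 0.05 → 3460 (rounded up).
Burn-in layers: 4 × (38.2 + 7.66) → 183.44 s.
Regular layers = 3456 × (11.3 + 7.66), so 65525.76 s.
Sum: 183.44 + 65525.76 = 65709.2 s → 18.25 hours.

18.25 hours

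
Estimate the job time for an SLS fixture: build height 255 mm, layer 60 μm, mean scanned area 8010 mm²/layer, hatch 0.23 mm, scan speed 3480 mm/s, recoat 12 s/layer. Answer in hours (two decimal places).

Layer count = ceil(255 / 0.06) = 4250.
Scan path per layer = 8010 / 0.23 = 34826.1 mm.
Scan time per layer = 34826.1 / 3480 = 10.0075 s.
Per-layer time = 10.0075 + 12 = 22.0075 s.
Total: 4250 × 22.0075 s = 93531.875 s → 25.98 hours.

25.98 hours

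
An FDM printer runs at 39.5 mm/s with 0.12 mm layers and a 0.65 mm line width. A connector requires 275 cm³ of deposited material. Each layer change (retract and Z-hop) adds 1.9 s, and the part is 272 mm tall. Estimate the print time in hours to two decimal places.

25.99 hours

Line area: 0.12 × 0.65 → 0.078 mm².
Path length: 275000 mm³ / 0.078 mm² → 3525641 mm.
Extrusion time = 3525641 / 39.5 = 89256.7 s.
Number of layers: 272 / 0.12 → 2267 (rounded up).
Z-hop total: 2267 × 1.9 → 4307.3 s.
Altogether 89256.7 + 4307.3 = 93564 s, i.e. 25.99 hours.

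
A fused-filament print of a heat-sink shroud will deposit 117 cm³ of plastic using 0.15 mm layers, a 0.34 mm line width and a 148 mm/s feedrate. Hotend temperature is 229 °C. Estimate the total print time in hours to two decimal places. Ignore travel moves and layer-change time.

Line area = 0.15 × 0.34 = 0.051 mm².
Toolpath length = 117 cm³ / 0.051 mm² = 117000 / 0.051 = 2294117.6 mm.
Extrusion time = 2294117.6 / 148 = 15500.8 s.
In the requested units: 15500.8 s = 4.31 hours.

4.31 hours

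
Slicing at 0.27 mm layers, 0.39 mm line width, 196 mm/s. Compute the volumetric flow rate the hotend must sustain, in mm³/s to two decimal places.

20.64

A: 0.27 × 0.39 → 0.1053 mm².
Q = v·A = 196 × 0.1053 = 20.64 mm³/s.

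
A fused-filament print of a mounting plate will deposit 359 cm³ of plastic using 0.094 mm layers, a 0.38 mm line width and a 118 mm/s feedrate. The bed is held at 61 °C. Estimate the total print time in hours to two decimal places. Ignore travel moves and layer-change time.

Bead cross-section = 0.094 × 0.38, so 0.03572 mm².
Total extruded path = 359000/0.03572 = 10050391.9 mm.
Time extruding: 10050391.9 / 118 → 85172.8 s.
85172.8 s = 23.66 hours.

23.66 hours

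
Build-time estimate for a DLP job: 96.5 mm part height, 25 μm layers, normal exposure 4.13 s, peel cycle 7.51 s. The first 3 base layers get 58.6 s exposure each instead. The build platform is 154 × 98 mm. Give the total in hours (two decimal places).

Number of layers: 96.5 / 0.025 → 3860 (rounded up).
Bottom layers = 3 × (58.6 + 7.51), so 198.33 s.
Remaining layers = 3857 × (4.13 + 7.51) = 44895.48 s.
Sum: 198.33 + 44895.48 = 45093.81 s → 12.53 hours.

12.53 hours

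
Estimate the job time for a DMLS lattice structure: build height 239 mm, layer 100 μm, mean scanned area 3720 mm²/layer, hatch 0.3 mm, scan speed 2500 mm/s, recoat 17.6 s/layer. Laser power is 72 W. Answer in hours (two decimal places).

Layers = ⌈239/0.1⌉ = 2390.
Hatch length per layer: 3720 / 0.3 → 12400 mm.
Scan time per layer = 12400 / 2500, so 4.96 s.
Per-layer time: 4.96 + 17.6 → 22.56 s.
2390 layers × 22.56 s/layer = 53918.4 s, i.e. 14.98 hours.

14.98 hours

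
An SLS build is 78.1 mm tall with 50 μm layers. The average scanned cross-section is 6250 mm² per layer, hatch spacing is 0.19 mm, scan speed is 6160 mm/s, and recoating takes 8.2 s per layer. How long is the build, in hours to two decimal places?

Number of layers: 78.1 / 0.05 → 1562 (rounded up).
Scan path per layer = 6250 / 0.19 = 32894.7 mm.
Scan time per layer = 32894.7 / 6160, so 5.34 s.
Per-layer time = 5.34 + 8.2, so 13.54 s.
1562 layers × 13.54 s/layer = 21149.48 s, i.e. 5.87 hours.

5.87 hours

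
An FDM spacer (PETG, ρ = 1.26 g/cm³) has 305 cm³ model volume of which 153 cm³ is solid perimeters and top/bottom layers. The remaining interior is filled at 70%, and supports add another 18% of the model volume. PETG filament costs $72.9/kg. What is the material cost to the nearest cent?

$28.87

Infill region = 305 − 153, so 152 cm³.
Infill volume = 0.70 × 152, so 106.4 cm³.
Support = 0.18 × 305, so 54.9 cm³.
Total extruded = 153 + 106.4 + 54.9 = 314.3 cm³.
Mass = 314.3 × 1.26, so 396.018 g.
At $72.9/kg: 396.018/1000 × 72.9 = $28.87.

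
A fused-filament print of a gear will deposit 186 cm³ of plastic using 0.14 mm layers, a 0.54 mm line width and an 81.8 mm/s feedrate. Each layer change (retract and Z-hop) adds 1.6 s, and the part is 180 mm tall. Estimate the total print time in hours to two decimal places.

Bead cross-section: 0.14 × 0.54 → 0.0756 mm².
Total extruded path = 186000/0.0756 = 2460317.5 mm.
Extrusion time = 2460317.5 / 81.8, so 30077.2 s.
Layer count = ceil(180 / 0.14) = 1286.
Layer-change overhead = 1286 × 1.6, so 2057.6 s.
Total = 30077.2 + 2057.6 = 32134.8 s = 8.93 hours.

8.93 hours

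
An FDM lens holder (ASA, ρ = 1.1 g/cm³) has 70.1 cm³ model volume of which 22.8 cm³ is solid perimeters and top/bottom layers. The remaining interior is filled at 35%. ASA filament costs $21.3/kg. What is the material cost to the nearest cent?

Infill region = 70.1 − 22.8 = 47.3 cm³.
Infill volume: 0.35 × 47.3 → 16.555 cm³.
Deposited volume: 22.8 + 16.555 → 39.355 cm³.
Mass: 39.355 × 1.1 → 43.2905 g.
Cost = 43.2905 g / 1000 × $21.3/kg = $0.92.

$0.92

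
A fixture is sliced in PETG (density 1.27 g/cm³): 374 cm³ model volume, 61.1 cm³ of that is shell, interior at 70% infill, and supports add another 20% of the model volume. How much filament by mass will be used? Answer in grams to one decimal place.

Infill region: 374 − 61.1 → 312.9 cm³.
Infill deposited = 0.70 × 312.9, so 219.03 cm³.
Support = 0.20 × 374 = 74.8 cm³.
Total extruded = 61.1 + 219.03 + 74.8, so 354.93 cm³.
Mass = 354.93 × 1.27, so 450.7611 g.

450.8 g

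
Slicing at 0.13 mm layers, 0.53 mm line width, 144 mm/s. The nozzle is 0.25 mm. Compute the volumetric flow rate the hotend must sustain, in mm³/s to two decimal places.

Extrusion cross-section = 0.13 × 0.53, so 0.0689 mm².
Volumetric flow = 144 × 0.0689 = 9.92 mm³/s.

9.92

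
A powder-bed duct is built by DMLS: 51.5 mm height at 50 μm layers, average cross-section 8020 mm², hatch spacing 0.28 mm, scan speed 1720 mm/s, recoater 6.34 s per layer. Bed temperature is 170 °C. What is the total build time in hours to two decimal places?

6.58 hours

Layer count = ceil(51.5 / 0.05) = 1030.
Scan path per layer = 8020 / 0.28 = 28642.9 mm.
Scan time per layer: 28642.9 / 1720 → 16.6528 s.
Layer cycle: 16.6528 + 6.34 → 22.9928 s.
Build time = 1030 × 22.9928 = 23682.584 s = 6.58 hours.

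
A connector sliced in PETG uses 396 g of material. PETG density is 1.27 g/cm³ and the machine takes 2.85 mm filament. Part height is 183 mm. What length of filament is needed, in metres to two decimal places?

Extruded volume: 396/1.27 = 311.811 cm³ (311811 mm³).
Filament cross-section = π × (2.85/2)² = 6.3794 mm².
L = V/A = 311811/6.3794 = 48877.79 mm → 48.88 m.

48.88 m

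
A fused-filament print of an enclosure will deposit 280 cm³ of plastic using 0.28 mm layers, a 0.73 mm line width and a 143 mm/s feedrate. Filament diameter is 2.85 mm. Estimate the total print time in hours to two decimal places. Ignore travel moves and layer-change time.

2.66 hours

Extrusion cross-section = 0.28 × 0.73 = 0.2044 mm².
Total extruded path = 280000/0.2044 = 1369863 mm.
Extrusion time = 1369863 / 143, so 9579.5 s.
Converting: 9579.5 s = 2.66 hours.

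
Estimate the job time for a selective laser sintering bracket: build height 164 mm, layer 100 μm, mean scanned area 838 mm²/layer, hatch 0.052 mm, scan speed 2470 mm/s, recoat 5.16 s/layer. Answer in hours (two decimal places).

Layer count = ceil(164 / 0.1) = 1640.
Per-layer scan distance: 838 / 0.052 → 16115.4 mm.
Laser time per layer = 16115.4 / 2470 = 6.5245 s.
Time per layer: 6.5245 + 5.16 → 11.6845 s.
Build time = 1640 × 11.6845 = 19162.58 s = 5.32 hours.

5.32 hours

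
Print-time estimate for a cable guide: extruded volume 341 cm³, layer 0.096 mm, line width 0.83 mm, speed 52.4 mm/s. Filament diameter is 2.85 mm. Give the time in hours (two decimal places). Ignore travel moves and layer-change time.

Bead cross-section: 0.096 × 0.83 → 0.07968 mm².
Toolpath length = 341 cm³ / 0.07968 mm² = 341000 / 0.07968 = 4279618.5 mm.
Print-move time: 4279618.5 / 52.4 → 81672.1 s.
Converting: 81672.1 s = 22.69 hours.

22.69 hours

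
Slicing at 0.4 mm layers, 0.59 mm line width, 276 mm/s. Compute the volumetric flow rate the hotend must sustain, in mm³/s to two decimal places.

Extrusion cross-section: 0.4 × 0.59 → 0.236 mm².
Volumetric flow = 276 × 0.236 = 65.14 mm³/s.

65.14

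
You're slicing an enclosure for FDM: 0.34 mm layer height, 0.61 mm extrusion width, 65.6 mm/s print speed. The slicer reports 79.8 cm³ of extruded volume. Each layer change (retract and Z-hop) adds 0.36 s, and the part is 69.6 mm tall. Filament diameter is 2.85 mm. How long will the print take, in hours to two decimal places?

1.65 hours

Bead cross-section = 0.34 × 0.61, so 0.2074 mm².
Total extruded path = 79800/0.2074 = 384763.7 mm.
Print-move time = 384763.7 / 65.6, so 5865.3 s.
Layers = ⌈69.6/0.34⌉ = 205.
Layer-change overhead = 205 × 0.36 = 73.8 s.
Altogether 5865.3 + 73.8 = 5939.1 s, i.e. 1.65 hours.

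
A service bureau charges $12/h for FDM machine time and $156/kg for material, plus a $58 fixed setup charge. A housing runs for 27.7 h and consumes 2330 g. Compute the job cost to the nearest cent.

$753.88

Time charge = 12 × 27.7, so $332.40.
Material cost: 156 × 2330/1000 → $363.48.
Adding setup: 332.40 + 363.48 + 58 → $753.88.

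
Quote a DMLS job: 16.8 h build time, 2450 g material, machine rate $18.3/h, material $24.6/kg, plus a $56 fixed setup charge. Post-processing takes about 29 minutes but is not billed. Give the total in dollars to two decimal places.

$423.71

Machine-time cost = 18.3 × 16.8 = $307.44.
Material charge: 24.6 × 2450/1000 → $60.27.
Total = 307.44 + 60.27 + 56 = $423.71.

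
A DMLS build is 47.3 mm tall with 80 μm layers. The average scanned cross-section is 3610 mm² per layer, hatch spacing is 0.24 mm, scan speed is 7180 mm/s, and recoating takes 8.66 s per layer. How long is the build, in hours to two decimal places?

Number of layers: 47.3 / 0.08 → 592 (rounded up).
Scan path per layer: 3610 / 0.24 → 15041.7 mm.
Laser time per layer: 15041.7 / 7180 → 2.0949 s.
Layer cycle = 2.0949 + 8.66 = 10.7549 s.
Build time = 592 × 10.7549 = 6366.9008 s = 1.77 hours.

1.77 hours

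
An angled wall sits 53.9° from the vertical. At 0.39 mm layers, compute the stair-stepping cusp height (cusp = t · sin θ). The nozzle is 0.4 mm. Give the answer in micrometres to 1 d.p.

Cusp = layer height × sin(53.9°) = 0.39 × 0.8080 = 0.31512 mm = 315.1 μm.

315.1 μm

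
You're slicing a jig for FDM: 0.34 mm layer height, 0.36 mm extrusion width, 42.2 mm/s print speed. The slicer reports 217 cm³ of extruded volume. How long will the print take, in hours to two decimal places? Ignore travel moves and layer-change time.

11.67 hours

Bead cross-section = 0.34 × 0.36, so 0.1224 mm².
Path length: 217000 mm³ / 0.1224 mm² → 1772875.8 mm.
Time extruding = 1772875.8 / 42.2, so 42011.3 s.
That's 42011.3 s → 11.67 hours.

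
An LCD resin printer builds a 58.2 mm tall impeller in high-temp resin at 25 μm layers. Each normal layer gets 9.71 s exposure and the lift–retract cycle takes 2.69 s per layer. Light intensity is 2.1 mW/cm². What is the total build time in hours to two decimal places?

8.02 hours

Layers = ⌈58.2/0.025⌉ = 2328.
Per-layer time: 9.71 + 2.69 → 12.4 s.
Build time: 2328 × 12.4 s = 28867.2 s, i.e. 8.02 hours.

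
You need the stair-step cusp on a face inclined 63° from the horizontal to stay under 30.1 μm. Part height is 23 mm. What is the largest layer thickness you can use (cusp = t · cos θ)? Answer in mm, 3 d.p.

0.066 mm

t = h_c / cos θ = 0.0301 / 0.4540 = 0.066 mm.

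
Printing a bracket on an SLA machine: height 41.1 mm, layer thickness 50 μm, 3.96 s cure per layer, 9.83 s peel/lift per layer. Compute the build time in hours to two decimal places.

Layers = ⌈41.1/0.05⌉ = 822.
Each layer takes = 3.96 + 9.83 = 13.79 s.
Build time: 822 × 13.79 s = 11335.38 s, i.e. 3.15 hours.

3.15 hours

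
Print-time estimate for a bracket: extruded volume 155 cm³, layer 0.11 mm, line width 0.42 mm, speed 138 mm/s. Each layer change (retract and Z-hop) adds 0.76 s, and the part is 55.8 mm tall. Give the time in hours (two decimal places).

6.86 hours

Bead cross-section = 0.11 × 0.42, so 0.0462 mm².
Path length: 155000 mm³ / 0.0462 mm² → 3354978.4 mm.
Extrusion time: 3354978.4 / 138 → 24311.4 s.
Layers = ⌈55.8/0.11⌉ = 508.
Z-hop total = 508 × 0.76, so 386.08 s.
Total = 24311.4 + 386.08 = 24697.48 s = 6.86 hours.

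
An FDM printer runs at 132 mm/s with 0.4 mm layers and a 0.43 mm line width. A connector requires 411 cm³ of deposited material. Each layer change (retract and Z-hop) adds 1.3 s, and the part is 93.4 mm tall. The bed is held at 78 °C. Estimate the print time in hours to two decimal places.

5.11 hours

Line area = 0.4 × 0.43 = 0.172 mm².
Toolpath length = 411 cm³ / 0.172 mm² = 411000 / 0.172 = 2389534.9 mm.
Time extruding: 2389534.9 / 132 → 18102.5 s.
Layers = ⌈93.4/0.4⌉ = 234.
Non-print overhead: 234 × 1.3 → 304.2 s.
Altogether 18102.5 + 304.2 = 18406.7 s, i.e. 5.11 hours.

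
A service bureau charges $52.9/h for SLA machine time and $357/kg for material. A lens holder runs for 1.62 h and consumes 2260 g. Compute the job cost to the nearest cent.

Machine cost = 52.9 × 1.62, so $85.698.
Material charge = 357 × 2260/1000, so $806.82.
Total = 85.698 + 806.82 = 892.518 ≈ $892.52.

$892.52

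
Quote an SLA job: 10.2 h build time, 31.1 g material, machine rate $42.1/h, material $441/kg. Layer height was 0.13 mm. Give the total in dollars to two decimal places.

$443.14

Machine cost = 42.1 × 10.2 = $429.42.
Material charge: 441 × 31.1/1000 → $13.7151.
Total = 429.42 + 13.7151 = 443.1351 ≈ $443.14.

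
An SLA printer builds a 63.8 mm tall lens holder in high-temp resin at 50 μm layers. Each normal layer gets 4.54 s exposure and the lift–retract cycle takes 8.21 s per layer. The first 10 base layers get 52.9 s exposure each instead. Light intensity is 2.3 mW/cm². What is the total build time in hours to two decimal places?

Layers = ⌈63.8/0.05⌉ = 1276.
Bottom layers = 10 × (52.9 + 8.21), so 611.1 s.
Regular layers = 1266 × (4.54 + 8.21), so 16141.5 s.
Sum: 611.1 + 16141.5 = 16752.6 s → 4.65 hours.

4.65 hours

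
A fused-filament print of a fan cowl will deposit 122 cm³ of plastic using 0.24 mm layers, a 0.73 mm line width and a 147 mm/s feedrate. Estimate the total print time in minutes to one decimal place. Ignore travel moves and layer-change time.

79.0 minutes

Bead cross-section = 0.24 × 0.73 = 0.1752 mm².
Path length: 122000 mm³ / 0.1752 mm² → 696347 mm.
Print-move time = 696347 / 147 = 4737.1 s.
That's 4737.1 s → 79.0 minutes.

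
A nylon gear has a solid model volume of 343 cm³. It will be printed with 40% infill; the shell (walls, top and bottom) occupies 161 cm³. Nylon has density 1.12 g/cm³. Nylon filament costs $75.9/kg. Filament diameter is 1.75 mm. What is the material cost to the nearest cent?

$19.87

Volume inside the shell = 343 − 161, so 182 cm³.
Deposited infill: 0.40 × 182 → 72.8 cm³.
Total extruded = 161 + 72.8, so 233.8 cm³.
Mass = 233.8 × 1.12 = 261.856 g.
At $75.9/kg: 261.856/1000 × 75.9 = $19.87.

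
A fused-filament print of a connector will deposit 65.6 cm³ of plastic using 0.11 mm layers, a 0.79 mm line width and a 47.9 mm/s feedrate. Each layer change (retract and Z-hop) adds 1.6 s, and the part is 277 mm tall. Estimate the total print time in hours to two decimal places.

Extrusion cross-section: 0.11 × 0.79 → 0.0869 mm².
Toolpath length = 65.6 cm³ / 0.0869 mm² = 65600 / 0.0869 = 754890.7 mm.
Extrusion time = 754890.7 / 47.9, so 15759.7 s.
Layer count = ceil(277 / 0.11) = 2519.
Z-hop total = 2519 × 1.6 = 4030.4 s.
Altogether 15759.7 + 4030.4 = 19790.1 s, i.e. 5.50 hours.

5.50 hours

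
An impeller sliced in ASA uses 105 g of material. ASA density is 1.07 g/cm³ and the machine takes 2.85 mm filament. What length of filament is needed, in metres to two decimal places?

15.38 m

Extruded volume: 105/1.07 = 98.1308 cm³ (98130.8 mm³).
Cross-section of 2.85 mm filament: π·(2.85/2)² = 6.3794 mm².
L = V/A = 98130.8/6.3794 = 15382.45 mm → 15.38 m.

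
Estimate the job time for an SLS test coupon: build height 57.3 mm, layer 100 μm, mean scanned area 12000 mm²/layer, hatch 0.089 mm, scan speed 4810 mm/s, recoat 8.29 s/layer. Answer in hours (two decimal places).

Layers = ⌈57.3/0.1⌉ = 573.
Hatch length per layer = 12000 / 0.089 = 134831.5 mm.
Per-layer scan time: 134831.5 / 4810 → 28.0315 s.
Time per layer = 28.0315 + 8.29 = 36.3215 s.
Build time = 573 × 36.3215 = 20812.2195 s = 5.78 hours.

5.78 hours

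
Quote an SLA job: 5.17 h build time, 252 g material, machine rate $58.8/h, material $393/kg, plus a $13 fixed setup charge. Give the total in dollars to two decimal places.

Time charge = 58.8 × 5.17 = $303.996.
Material cost = 393 × 252/1000 = $99.036.
Total = 303.996 + 99.036 + 13 = 416.032 ≈ $416.03.

$416.03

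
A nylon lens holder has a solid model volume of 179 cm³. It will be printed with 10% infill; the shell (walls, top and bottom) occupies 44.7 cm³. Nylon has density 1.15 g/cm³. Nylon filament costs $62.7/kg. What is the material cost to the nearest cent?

$4.19

Interior volume = 179 − 44.7 = 134.3 cm³.
Infill deposited = 0.10 × 134.3, so 13.43 cm³.
Deposited volume = 44.7 + 13.43, so 58.13 cm³.
Mass: 58.13 × 1.15 → 66.8495 g.
Cost = 66.8495 g / 1000 × $62.7/kg = $4.19.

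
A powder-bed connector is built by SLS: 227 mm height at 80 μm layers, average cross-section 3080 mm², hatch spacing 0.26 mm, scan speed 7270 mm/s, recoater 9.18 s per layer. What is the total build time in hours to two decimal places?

Layer count = ceil(227 / 0.08) = 2838.
Hatch length per layer: 3080 / 0.26 → 11846.2 mm.
Scan time per layer = 11846.2 / 7270 = 1.6295 s.
Per-layer time = 1.6295 + 9.18 = 10.8095 s.
2838 layers × 10.8095 s/layer = 30677.361 s, i.e. 8.52 hours.

8.52 hours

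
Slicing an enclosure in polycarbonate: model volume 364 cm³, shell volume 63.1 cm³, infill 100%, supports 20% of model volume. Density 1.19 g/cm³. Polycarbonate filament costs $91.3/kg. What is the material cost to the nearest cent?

$47.46

Infill region = 364 − 63.1 = 300.9 cm³.
Infill deposited: 1.00 × 300.9 → 300.9 cm³.
Support = 0.20 × 364 = 72.8 cm³.
Total printed volume: 63.1 + 300.9 + 72.8 → 436.8 cm³.
Mass: 436.8 × 1.19 → 519.792 g.
Cost = 519.792 g / 1000 × $91.3/kg = $47.46.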